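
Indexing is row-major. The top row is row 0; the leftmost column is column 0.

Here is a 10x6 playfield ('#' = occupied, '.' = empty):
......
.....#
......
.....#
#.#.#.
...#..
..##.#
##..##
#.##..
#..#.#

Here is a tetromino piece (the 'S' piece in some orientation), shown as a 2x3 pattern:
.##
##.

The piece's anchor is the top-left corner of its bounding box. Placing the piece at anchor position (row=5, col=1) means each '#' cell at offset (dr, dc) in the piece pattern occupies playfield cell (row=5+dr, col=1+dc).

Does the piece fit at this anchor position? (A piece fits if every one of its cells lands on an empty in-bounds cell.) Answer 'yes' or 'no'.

Check each piece cell at anchor (5, 1):
  offset (0,1) -> (5,2): empty -> OK
  offset (0,2) -> (5,3): occupied ('#') -> FAIL
  offset (1,0) -> (6,1): empty -> OK
  offset (1,1) -> (6,2): occupied ('#') -> FAIL
All cells valid: no

Answer: no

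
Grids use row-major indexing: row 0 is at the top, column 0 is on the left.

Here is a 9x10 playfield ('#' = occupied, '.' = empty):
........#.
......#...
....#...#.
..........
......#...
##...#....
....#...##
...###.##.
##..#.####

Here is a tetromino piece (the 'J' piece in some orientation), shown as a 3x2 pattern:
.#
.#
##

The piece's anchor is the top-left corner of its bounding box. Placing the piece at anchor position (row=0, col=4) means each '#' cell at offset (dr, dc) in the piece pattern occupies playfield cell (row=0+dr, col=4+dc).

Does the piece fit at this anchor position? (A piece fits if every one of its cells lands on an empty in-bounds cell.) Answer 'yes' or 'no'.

Answer: no

Derivation:
Check each piece cell at anchor (0, 4):
  offset (0,1) -> (0,5): empty -> OK
  offset (1,1) -> (1,5): empty -> OK
  offset (2,0) -> (2,4): occupied ('#') -> FAIL
  offset (2,1) -> (2,5): empty -> OK
All cells valid: no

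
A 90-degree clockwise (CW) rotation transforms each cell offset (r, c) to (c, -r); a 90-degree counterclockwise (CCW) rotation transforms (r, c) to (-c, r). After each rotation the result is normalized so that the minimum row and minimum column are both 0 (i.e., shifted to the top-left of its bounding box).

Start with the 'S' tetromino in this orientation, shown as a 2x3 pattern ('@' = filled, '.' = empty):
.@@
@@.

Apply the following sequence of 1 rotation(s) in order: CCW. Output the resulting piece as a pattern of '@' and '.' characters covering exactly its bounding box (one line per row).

Start:
.@@
@@.
After rotation 1 (CCW):
@.
@@
.@

Answer: @.
@@
.@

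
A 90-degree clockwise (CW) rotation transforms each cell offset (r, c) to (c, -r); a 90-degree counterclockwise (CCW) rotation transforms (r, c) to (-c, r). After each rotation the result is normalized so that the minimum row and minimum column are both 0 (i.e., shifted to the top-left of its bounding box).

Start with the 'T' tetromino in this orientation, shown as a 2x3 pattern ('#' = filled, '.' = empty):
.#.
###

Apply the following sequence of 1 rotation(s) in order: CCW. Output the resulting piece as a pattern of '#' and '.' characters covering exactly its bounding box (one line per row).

Start:
.#.
###
After rotation 1 (CCW):
.#
##
.#

Answer: .#
##
.#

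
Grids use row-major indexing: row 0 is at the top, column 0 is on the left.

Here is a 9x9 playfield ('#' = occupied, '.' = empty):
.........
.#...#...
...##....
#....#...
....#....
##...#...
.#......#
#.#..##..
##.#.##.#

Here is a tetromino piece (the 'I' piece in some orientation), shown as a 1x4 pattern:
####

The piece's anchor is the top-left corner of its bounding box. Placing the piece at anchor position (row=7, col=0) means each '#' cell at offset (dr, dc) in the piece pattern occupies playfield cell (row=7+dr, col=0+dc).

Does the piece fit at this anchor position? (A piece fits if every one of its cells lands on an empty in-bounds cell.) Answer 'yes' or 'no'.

Answer: no

Derivation:
Check each piece cell at anchor (7, 0):
  offset (0,0) -> (7,0): occupied ('#') -> FAIL
  offset (0,1) -> (7,1): empty -> OK
  offset (0,2) -> (7,2): occupied ('#') -> FAIL
  offset (0,3) -> (7,3): empty -> OK
All cells valid: no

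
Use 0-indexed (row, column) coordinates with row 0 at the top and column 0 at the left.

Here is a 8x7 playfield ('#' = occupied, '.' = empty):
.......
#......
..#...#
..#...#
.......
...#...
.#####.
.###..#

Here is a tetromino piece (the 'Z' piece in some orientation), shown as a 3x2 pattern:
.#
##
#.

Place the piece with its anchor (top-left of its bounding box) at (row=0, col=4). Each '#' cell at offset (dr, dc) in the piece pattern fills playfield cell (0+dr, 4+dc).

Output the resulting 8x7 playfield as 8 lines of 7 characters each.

Answer: .....#.
#...##.
..#.#.#
..#...#
.......
...#...
.#####.
.###..#

Derivation:
Fill (0+0,4+1) = (0,5)
Fill (0+1,4+0) = (1,4)
Fill (0+1,4+1) = (1,5)
Fill (0+2,4+0) = (2,4)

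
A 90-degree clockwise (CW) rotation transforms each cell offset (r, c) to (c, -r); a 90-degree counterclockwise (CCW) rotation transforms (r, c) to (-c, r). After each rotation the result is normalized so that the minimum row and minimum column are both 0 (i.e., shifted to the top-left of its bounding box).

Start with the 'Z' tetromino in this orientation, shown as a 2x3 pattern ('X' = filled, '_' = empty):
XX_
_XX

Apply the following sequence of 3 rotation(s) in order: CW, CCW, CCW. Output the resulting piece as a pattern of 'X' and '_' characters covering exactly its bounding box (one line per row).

Answer: _X
XX
X_

Derivation:
Start:
XX_
_XX
After rotation 1 (CW):
_X
XX
X_
After rotation 2 (CCW):
XX_
_XX
After rotation 3 (CCW):
_X
XX
X_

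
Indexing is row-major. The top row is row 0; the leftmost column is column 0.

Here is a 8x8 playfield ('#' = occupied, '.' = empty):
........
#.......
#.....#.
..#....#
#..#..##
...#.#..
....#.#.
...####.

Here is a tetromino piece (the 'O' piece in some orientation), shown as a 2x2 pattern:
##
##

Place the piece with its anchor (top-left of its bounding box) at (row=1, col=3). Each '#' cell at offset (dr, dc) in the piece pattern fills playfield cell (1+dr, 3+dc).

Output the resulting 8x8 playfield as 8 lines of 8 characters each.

Fill (1+0,3+0) = (1,3)
Fill (1+0,3+1) = (1,4)
Fill (1+1,3+0) = (2,3)
Fill (1+1,3+1) = (2,4)

Answer: ........
#..##...
#..##.#.
..#....#
#..#..##
...#.#..
....#.#.
...####.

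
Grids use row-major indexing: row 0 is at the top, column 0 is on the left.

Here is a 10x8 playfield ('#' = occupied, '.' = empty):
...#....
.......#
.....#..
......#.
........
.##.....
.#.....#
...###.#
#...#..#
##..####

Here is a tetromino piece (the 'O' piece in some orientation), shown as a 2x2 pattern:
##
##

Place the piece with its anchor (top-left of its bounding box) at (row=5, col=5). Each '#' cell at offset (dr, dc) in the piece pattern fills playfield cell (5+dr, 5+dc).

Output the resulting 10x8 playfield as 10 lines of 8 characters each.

Fill (5+0,5+0) = (5,5)
Fill (5+0,5+1) = (5,6)
Fill (5+1,5+0) = (6,5)
Fill (5+1,5+1) = (6,6)

Answer: ...#....
.......#
.....#..
......#.
........
.##..##.
.#...###
...###.#
#...#..#
##..####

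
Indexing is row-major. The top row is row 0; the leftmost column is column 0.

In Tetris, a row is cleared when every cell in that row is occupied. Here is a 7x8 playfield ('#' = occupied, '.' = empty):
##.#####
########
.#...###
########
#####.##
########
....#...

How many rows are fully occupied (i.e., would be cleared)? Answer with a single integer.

Check each row:
  row 0: 1 empty cell -> not full
  row 1: 0 empty cells -> FULL (clear)
  row 2: 4 empty cells -> not full
  row 3: 0 empty cells -> FULL (clear)
  row 4: 1 empty cell -> not full
  row 5: 0 empty cells -> FULL (clear)
  row 6: 7 empty cells -> not full
Total rows cleared: 3

Answer: 3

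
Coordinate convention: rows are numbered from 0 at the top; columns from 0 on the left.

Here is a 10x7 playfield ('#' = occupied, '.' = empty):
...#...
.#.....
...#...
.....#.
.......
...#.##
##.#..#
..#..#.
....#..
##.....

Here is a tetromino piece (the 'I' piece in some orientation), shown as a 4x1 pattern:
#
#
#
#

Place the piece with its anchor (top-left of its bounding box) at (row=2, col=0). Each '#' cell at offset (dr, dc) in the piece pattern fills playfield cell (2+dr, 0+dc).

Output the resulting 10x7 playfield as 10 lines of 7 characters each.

Fill (2+0,0+0) = (2,0)
Fill (2+1,0+0) = (3,0)
Fill (2+2,0+0) = (4,0)
Fill (2+3,0+0) = (5,0)

Answer: ...#...
.#.....
#..#...
#....#.
#......
#..#.##
##.#..#
..#..#.
....#..
##.....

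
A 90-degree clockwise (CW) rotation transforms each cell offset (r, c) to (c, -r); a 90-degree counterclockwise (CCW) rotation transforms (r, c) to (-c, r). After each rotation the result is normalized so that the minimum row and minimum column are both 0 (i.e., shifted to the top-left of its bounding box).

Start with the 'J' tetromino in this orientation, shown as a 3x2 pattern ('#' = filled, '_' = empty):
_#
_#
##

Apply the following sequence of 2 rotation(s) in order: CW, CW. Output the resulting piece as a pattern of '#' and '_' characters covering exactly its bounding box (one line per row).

Start:
_#
_#
##
After rotation 1 (CW):
#__
###
After rotation 2 (CW):
##
#_
#_

Answer: ##
#_
#_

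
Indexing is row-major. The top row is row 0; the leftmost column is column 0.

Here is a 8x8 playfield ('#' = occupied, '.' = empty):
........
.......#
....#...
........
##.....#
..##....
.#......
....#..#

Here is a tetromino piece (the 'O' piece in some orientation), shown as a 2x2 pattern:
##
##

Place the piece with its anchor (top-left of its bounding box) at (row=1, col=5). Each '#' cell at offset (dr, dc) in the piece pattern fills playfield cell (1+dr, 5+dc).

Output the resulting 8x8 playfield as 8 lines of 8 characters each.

Fill (1+0,5+0) = (1,5)
Fill (1+0,5+1) = (1,6)
Fill (1+1,5+0) = (2,5)
Fill (1+1,5+1) = (2,6)

Answer: ........
.....###
....###.
........
##.....#
..##....
.#......
....#..#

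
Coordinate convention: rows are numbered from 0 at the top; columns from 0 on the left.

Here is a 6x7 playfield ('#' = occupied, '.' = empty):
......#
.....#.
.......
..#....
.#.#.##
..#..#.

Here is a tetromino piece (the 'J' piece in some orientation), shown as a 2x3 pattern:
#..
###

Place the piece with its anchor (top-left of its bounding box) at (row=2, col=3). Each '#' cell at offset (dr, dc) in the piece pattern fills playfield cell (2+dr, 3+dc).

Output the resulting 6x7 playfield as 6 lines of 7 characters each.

Fill (2+0,3+0) = (2,3)
Fill (2+1,3+0) = (3,3)
Fill (2+1,3+1) = (3,4)
Fill (2+1,3+2) = (3,5)

Answer: ......#
.....#.
...#...
..####.
.#.#.##
..#..#.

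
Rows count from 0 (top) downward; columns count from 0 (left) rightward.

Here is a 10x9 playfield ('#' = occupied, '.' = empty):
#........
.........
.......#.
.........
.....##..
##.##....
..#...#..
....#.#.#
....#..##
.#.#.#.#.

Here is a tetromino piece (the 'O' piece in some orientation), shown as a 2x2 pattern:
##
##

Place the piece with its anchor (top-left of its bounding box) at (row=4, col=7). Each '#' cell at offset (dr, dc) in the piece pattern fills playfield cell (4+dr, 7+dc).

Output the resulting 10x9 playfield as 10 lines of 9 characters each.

Answer: #........
.........
.......#.
.........
.....####
##.##..##
..#...#..
....#.#.#
....#..##
.#.#.#.#.

Derivation:
Fill (4+0,7+0) = (4,7)
Fill (4+0,7+1) = (4,8)
Fill (4+1,7+0) = (5,7)
Fill (4+1,7+1) = (5,8)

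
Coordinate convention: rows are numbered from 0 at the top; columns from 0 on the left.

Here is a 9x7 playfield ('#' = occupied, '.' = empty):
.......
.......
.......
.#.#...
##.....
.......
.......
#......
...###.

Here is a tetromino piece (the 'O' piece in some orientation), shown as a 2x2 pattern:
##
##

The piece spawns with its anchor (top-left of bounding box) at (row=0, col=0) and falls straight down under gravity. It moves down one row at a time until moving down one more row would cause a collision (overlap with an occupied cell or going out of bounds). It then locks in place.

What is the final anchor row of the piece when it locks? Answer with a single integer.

Spawn at (row=0, col=0). Try each row:
  row 0: fits
  row 1: fits
  row 2: blocked -> lock at row 1

Answer: 1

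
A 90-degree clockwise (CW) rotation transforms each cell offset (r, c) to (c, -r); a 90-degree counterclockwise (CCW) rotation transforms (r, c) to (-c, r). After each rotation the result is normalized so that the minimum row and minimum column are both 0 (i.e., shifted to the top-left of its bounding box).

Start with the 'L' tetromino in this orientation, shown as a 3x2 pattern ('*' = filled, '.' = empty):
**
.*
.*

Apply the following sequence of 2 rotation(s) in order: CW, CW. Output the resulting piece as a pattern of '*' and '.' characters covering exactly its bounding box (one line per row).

Start:
**
.*
.*
After rotation 1 (CW):
..*
***
After rotation 2 (CW):
*.
*.
**

Answer: *.
*.
**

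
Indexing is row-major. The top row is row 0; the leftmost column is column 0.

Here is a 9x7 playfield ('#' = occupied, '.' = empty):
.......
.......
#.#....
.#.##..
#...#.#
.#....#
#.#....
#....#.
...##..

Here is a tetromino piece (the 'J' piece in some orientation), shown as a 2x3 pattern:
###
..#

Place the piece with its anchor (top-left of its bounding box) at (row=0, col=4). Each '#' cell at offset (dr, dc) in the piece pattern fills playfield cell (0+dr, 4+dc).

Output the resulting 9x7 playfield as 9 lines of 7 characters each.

Fill (0+0,4+0) = (0,4)
Fill (0+0,4+1) = (0,5)
Fill (0+0,4+2) = (0,6)
Fill (0+1,4+2) = (1,6)

Answer: ....###
......#
#.#....
.#.##..
#...#.#
.#....#
#.#....
#....#.
...##..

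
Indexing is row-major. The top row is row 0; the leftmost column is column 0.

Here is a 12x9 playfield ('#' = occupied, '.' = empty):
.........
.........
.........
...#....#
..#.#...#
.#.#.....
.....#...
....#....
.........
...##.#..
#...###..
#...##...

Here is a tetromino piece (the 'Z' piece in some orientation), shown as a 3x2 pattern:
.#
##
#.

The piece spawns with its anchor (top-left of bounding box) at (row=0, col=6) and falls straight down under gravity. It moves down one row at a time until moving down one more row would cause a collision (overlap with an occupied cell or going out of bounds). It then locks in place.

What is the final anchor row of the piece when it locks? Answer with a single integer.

Spawn at (row=0, col=6). Try each row:
  row 0: fits
  row 1: fits
  row 2: fits
  row 3: fits
  row 4: fits
  row 5: fits
  row 6: fits
  row 7: blocked -> lock at row 6

Answer: 6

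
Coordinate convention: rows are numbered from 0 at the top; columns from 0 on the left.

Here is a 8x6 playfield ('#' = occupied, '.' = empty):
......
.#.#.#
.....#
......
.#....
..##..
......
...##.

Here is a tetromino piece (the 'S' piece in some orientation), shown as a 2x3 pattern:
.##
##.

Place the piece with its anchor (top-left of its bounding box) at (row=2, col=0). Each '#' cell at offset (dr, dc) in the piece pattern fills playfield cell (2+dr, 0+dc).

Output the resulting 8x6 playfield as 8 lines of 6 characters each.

Answer: ......
.#.#.#
.##..#
##....
.#....
..##..
......
...##.

Derivation:
Fill (2+0,0+1) = (2,1)
Fill (2+0,0+2) = (2,2)
Fill (2+1,0+0) = (3,0)
Fill (2+1,0+1) = (3,1)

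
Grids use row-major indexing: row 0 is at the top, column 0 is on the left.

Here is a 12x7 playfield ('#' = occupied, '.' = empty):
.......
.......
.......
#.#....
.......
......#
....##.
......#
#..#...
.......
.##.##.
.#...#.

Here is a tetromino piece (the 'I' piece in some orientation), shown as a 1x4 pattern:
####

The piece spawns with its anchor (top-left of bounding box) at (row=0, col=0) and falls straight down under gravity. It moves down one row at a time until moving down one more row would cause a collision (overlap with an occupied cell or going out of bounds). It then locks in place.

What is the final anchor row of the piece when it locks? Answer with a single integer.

Spawn at (row=0, col=0). Try each row:
  row 0: fits
  row 1: fits
  row 2: fits
  row 3: blocked -> lock at row 2

Answer: 2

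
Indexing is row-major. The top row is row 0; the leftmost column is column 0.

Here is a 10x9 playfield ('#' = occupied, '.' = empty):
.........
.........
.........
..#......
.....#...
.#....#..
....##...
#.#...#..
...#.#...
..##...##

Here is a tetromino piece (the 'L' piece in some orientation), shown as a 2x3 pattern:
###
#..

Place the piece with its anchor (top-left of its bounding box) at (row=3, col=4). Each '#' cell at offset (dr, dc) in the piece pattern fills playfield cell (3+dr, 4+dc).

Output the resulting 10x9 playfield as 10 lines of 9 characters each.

Fill (3+0,4+0) = (3,4)
Fill (3+0,4+1) = (3,5)
Fill (3+0,4+2) = (3,6)
Fill (3+1,4+0) = (4,4)

Answer: .........
.........
.........
..#.###..
....##...
.#....#..
....##...
#.#...#..
...#.#...
..##...##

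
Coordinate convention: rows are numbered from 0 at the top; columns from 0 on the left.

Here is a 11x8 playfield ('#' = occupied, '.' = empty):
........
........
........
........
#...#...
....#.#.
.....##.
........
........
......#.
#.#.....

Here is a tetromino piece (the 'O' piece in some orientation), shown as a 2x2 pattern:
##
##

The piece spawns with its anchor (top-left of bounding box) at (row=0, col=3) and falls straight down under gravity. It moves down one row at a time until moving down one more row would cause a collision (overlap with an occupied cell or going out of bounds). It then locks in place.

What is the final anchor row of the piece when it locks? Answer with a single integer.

Spawn at (row=0, col=3). Try each row:
  row 0: fits
  row 1: fits
  row 2: fits
  row 3: blocked -> lock at row 2

Answer: 2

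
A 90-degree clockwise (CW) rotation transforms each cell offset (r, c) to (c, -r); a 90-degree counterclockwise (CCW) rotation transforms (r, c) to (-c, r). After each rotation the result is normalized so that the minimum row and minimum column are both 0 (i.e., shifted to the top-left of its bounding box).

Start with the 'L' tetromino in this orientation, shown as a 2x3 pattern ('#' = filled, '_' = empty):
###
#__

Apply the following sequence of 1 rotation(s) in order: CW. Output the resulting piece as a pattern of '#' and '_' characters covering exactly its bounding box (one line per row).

Start:
###
#__
After rotation 1 (CW):
##
_#
_#

Answer: ##
_#
_#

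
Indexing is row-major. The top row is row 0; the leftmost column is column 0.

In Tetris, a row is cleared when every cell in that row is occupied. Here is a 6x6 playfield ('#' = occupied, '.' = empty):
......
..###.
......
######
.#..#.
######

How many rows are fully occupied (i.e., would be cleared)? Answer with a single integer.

Check each row:
  row 0: 6 empty cells -> not full
  row 1: 3 empty cells -> not full
  row 2: 6 empty cells -> not full
  row 3: 0 empty cells -> FULL (clear)
  row 4: 4 empty cells -> not full
  row 5: 0 empty cells -> FULL (clear)
Total rows cleared: 2

Answer: 2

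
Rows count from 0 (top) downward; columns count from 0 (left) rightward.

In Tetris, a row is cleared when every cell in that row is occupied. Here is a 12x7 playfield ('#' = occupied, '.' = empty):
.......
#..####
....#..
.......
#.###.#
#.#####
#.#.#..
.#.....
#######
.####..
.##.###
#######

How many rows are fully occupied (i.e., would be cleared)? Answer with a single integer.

Check each row:
  row 0: 7 empty cells -> not full
  row 1: 2 empty cells -> not full
  row 2: 6 empty cells -> not full
  row 3: 7 empty cells -> not full
  row 4: 2 empty cells -> not full
  row 5: 1 empty cell -> not full
  row 6: 4 empty cells -> not full
  row 7: 6 empty cells -> not full
  row 8: 0 empty cells -> FULL (clear)
  row 9: 3 empty cells -> not full
  row 10: 2 empty cells -> not full
  row 11: 0 empty cells -> FULL (clear)
Total rows cleared: 2

Answer: 2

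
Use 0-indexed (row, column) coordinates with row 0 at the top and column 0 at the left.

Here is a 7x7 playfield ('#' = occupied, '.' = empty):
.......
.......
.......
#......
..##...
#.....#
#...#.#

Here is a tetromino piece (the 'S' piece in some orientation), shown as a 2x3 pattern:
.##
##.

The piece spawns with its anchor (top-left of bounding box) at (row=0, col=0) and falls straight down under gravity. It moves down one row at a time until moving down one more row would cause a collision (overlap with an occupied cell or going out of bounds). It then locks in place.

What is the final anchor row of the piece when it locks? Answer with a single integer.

Answer: 1

Derivation:
Spawn at (row=0, col=0). Try each row:
  row 0: fits
  row 1: fits
  row 2: blocked -> lock at row 1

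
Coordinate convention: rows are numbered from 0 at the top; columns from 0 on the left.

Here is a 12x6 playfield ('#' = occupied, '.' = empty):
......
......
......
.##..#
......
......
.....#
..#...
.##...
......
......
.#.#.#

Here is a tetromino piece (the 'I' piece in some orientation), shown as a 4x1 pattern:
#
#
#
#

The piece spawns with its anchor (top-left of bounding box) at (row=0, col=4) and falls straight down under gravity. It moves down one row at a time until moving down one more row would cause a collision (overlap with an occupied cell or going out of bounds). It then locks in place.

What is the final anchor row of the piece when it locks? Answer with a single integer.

Answer: 8

Derivation:
Spawn at (row=0, col=4). Try each row:
  row 0: fits
  row 1: fits
  row 2: fits
  row 3: fits
  row 4: fits
  row 5: fits
  row 6: fits
  row 7: fits
  row 8: fits
  row 9: blocked -> lock at row 8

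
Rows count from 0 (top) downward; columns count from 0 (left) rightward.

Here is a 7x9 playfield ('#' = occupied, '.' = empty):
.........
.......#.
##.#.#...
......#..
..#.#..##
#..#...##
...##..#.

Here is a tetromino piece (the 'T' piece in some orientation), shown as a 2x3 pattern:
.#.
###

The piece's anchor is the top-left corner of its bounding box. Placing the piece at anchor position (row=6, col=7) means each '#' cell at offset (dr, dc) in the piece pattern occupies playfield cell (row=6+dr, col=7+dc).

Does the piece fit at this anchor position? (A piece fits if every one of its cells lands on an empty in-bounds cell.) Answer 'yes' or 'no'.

Answer: no

Derivation:
Check each piece cell at anchor (6, 7):
  offset (0,1) -> (6,8): empty -> OK
  offset (1,0) -> (7,7): out of bounds -> FAIL
  offset (1,1) -> (7,8): out of bounds -> FAIL
  offset (1,2) -> (7,9): out of bounds -> FAIL
All cells valid: no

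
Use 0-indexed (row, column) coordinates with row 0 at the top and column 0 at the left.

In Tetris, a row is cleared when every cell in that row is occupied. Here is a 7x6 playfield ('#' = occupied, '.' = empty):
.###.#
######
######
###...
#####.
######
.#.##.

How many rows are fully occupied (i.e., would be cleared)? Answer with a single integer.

Check each row:
  row 0: 2 empty cells -> not full
  row 1: 0 empty cells -> FULL (clear)
  row 2: 0 empty cells -> FULL (clear)
  row 3: 3 empty cells -> not full
  row 4: 1 empty cell -> not full
  row 5: 0 empty cells -> FULL (clear)
  row 6: 3 empty cells -> not full
Total rows cleared: 3

Answer: 3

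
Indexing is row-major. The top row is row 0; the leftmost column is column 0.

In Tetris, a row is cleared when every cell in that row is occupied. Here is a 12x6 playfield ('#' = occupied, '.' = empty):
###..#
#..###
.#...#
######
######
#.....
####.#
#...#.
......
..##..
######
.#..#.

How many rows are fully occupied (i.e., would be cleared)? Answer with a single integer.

Answer: 3

Derivation:
Check each row:
  row 0: 2 empty cells -> not full
  row 1: 2 empty cells -> not full
  row 2: 4 empty cells -> not full
  row 3: 0 empty cells -> FULL (clear)
  row 4: 0 empty cells -> FULL (clear)
  row 5: 5 empty cells -> not full
  row 6: 1 empty cell -> not full
  row 7: 4 empty cells -> not full
  row 8: 6 empty cells -> not full
  row 9: 4 empty cells -> not full
  row 10: 0 empty cells -> FULL (clear)
  row 11: 4 empty cells -> not full
Total rows cleared: 3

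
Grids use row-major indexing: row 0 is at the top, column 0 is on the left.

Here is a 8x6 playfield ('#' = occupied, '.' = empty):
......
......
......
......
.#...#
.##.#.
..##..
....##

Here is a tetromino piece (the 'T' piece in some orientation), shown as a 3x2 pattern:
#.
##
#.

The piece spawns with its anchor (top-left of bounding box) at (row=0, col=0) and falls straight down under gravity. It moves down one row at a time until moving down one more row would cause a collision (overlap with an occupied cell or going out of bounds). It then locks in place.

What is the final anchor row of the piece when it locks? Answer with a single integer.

Answer: 2

Derivation:
Spawn at (row=0, col=0). Try each row:
  row 0: fits
  row 1: fits
  row 2: fits
  row 3: blocked -> lock at row 2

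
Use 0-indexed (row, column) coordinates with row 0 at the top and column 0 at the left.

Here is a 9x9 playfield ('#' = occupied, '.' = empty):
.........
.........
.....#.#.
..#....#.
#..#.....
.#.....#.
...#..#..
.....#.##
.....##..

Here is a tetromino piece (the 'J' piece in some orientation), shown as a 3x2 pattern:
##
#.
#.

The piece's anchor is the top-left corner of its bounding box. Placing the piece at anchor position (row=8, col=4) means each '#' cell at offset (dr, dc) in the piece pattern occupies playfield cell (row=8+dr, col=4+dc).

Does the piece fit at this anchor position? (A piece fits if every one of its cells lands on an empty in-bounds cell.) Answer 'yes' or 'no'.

Check each piece cell at anchor (8, 4):
  offset (0,0) -> (8,4): empty -> OK
  offset (0,1) -> (8,5): occupied ('#') -> FAIL
  offset (1,0) -> (9,4): out of bounds -> FAIL
  offset (2,0) -> (10,4): out of bounds -> FAIL
All cells valid: no

Answer: no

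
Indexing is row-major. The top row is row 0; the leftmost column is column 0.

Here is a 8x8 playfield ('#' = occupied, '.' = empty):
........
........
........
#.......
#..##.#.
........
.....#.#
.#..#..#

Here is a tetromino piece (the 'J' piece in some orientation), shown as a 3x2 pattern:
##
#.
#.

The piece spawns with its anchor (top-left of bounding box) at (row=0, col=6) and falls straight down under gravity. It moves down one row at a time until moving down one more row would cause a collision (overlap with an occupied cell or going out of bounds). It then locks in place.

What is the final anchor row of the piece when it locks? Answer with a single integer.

Spawn at (row=0, col=6). Try each row:
  row 0: fits
  row 1: fits
  row 2: blocked -> lock at row 1

Answer: 1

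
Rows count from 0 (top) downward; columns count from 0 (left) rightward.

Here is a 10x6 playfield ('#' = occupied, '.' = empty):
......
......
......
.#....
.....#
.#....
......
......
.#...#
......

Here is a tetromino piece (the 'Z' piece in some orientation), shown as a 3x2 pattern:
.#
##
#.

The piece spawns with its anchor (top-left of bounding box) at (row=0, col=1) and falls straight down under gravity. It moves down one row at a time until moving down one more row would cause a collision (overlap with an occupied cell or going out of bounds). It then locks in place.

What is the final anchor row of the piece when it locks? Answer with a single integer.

Spawn at (row=0, col=1). Try each row:
  row 0: fits
  row 1: blocked -> lock at row 0

Answer: 0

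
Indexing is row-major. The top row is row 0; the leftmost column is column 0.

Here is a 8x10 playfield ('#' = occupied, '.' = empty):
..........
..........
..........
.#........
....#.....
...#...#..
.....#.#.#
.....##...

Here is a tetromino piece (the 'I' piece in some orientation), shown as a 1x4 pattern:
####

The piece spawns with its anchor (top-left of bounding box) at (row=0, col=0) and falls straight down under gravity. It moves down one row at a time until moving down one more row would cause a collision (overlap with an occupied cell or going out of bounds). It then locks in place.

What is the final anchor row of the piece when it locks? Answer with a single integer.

Answer: 2

Derivation:
Spawn at (row=0, col=0). Try each row:
  row 0: fits
  row 1: fits
  row 2: fits
  row 3: blocked -> lock at row 2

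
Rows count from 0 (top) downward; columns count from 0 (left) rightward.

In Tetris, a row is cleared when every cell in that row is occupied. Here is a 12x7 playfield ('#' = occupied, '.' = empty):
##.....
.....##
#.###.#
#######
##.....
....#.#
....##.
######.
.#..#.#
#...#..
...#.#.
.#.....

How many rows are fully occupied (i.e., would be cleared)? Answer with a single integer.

Check each row:
  row 0: 5 empty cells -> not full
  row 1: 5 empty cells -> not full
  row 2: 2 empty cells -> not full
  row 3: 0 empty cells -> FULL (clear)
  row 4: 5 empty cells -> not full
  row 5: 5 empty cells -> not full
  row 6: 5 empty cells -> not full
  row 7: 1 empty cell -> not full
  row 8: 4 empty cells -> not full
  row 9: 5 empty cells -> not full
  row 10: 5 empty cells -> not full
  row 11: 6 empty cells -> not full
Total rows cleared: 1

Answer: 1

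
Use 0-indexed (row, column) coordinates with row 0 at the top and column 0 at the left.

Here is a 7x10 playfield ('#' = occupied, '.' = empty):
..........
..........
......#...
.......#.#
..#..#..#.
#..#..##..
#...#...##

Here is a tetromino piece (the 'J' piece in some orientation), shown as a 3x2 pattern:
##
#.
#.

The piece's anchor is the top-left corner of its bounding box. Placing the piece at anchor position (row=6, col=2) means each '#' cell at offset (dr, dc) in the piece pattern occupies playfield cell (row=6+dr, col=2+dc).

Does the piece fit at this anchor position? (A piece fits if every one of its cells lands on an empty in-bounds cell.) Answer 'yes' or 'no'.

Answer: no

Derivation:
Check each piece cell at anchor (6, 2):
  offset (0,0) -> (6,2): empty -> OK
  offset (0,1) -> (6,3): empty -> OK
  offset (1,0) -> (7,2): out of bounds -> FAIL
  offset (2,0) -> (8,2): out of bounds -> FAIL
All cells valid: no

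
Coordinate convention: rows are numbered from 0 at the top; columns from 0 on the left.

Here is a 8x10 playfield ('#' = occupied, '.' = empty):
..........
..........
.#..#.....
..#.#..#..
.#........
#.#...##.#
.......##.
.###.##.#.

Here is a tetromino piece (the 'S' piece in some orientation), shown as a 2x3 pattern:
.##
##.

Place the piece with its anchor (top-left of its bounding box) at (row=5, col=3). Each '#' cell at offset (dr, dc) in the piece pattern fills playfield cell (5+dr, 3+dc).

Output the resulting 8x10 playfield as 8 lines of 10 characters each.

Answer: ..........
..........
.#..#.....
..#.#..#..
.#........
#.#.####.#
...##..##.
.###.##.#.

Derivation:
Fill (5+0,3+1) = (5,4)
Fill (5+0,3+2) = (5,5)
Fill (5+1,3+0) = (6,3)
Fill (5+1,3+1) = (6,4)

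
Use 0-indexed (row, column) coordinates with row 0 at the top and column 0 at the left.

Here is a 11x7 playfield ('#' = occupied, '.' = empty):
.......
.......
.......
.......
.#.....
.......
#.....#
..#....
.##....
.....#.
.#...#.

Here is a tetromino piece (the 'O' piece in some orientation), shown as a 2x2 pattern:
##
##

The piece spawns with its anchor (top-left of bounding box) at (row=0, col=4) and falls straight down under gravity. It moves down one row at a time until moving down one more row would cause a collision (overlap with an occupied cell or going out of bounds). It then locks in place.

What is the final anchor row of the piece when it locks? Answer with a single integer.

Answer: 7

Derivation:
Spawn at (row=0, col=4). Try each row:
  row 0: fits
  row 1: fits
  row 2: fits
  row 3: fits
  row 4: fits
  row 5: fits
  row 6: fits
  row 7: fits
  row 8: blocked -> lock at row 7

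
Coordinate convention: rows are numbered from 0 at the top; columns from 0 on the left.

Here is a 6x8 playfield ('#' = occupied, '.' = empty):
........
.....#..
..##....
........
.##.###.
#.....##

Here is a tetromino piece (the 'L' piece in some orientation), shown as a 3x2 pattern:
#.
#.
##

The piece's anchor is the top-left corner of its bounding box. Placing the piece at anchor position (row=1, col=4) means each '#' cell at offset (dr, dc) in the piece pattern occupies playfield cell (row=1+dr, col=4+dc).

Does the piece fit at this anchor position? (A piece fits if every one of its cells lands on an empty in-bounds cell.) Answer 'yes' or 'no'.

Check each piece cell at anchor (1, 4):
  offset (0,0) -> (1,4): empty -> OK
  offset (1,0) -> (2,4): empty -> OK
  offset (2,0) -> (3,4): empty -> OK
  offset (2,1) -> (3,5): empty -> OK
All cells valid: yes

Answer: yes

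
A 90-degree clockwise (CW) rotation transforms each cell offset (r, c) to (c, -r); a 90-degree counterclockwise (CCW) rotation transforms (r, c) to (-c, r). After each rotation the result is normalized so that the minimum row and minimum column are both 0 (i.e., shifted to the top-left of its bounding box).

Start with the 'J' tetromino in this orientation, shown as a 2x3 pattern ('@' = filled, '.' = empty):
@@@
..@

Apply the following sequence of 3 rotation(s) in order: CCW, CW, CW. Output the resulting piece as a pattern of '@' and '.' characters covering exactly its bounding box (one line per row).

Answer: .@
.@
@@

Derivation:
Start:
@@@
..@
After rotation 1 (CCW):
@@
@.
@.
After rotation 2 (CW):
@@@
..@
After rotation 3 (CW):
.@
.@
@@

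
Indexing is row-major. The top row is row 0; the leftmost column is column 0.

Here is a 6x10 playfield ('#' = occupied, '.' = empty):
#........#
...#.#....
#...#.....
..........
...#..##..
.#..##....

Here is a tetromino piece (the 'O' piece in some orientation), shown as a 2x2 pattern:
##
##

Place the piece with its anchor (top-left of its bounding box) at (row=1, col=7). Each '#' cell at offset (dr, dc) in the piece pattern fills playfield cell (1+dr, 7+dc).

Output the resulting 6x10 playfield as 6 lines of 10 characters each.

Answer: #........#
...#.#.##.
#...#..##.
..........
...#..##..
.#..##....

Derivation:
Fill (1+0,7+0) = (1,7)
Fill (1+0,7+1) = (1,8)
Fill (1+1,7+0) = (2,7)
Fill (1+1,7+1) = (2,8)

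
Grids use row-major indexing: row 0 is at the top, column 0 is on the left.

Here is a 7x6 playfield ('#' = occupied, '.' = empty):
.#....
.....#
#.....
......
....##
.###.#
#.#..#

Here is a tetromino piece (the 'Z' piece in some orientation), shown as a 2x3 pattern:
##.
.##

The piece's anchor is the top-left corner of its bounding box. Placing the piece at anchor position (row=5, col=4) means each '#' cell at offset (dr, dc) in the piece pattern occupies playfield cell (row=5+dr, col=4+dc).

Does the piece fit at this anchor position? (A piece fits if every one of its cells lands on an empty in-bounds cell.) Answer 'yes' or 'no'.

Check each piece cell at anchor (5, 4):
  offset (0,0) -> (5,4): empty -> OK
  offset (0,1) -> (5,5): occupied ('#') -> FAIL
  offset (1,1) -> (6,5): occupied ('#') -> FAIL
  offset (1,2) -> (6,6): out of bounds -> FAIL
All cells valid: no

Answer: no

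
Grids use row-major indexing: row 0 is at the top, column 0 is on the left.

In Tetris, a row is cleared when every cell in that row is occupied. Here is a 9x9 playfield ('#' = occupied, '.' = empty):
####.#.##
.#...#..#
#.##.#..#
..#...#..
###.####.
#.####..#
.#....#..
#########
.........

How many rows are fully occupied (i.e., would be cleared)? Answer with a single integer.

Answer: 1

Derivation:
Check each row:
  row 0: 2 empty cells -> not full
  row 1: 6 empty cells -> not full
  row 2: 4 empty cells -> not full
  row 3: 7 empty cells -> not full
  row 4: 2 empty cells -> not full
  row 5: 3 empty cells -> not full
  row 6: 7 empty cells -> not full
  row 7: 0 empty cells -> FULL (clear)
  row 8: 9 empty cells -> not full
Total rows cleared: 1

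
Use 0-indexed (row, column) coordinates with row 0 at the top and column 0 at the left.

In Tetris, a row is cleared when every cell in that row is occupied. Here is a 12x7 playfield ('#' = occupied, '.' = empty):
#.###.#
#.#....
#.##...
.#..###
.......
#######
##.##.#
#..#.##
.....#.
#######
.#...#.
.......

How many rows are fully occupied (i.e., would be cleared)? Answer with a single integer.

Check each row:
  row 0: 2 empty cells -> not full
  row 1: 5 empty cells -> not full
  row 2: 4 empty cells -> not full
  row 3: 3 empty cells -> not full
  row 4: 7 empty cells -> not full
  row 5: 0 empty cells -> FULL (clear)
  row 6: 2 empty cells -> not full
  row 7: 3 empty cells -> not full
  row 8: 6 empty cells -> not full
  row 9: 0 empty cells -> FULL (clear)
  row 10: 5 empty cells -> not full
  row 11: 7 empty cells -> not full
Total rows cleared: 2

Answer: 2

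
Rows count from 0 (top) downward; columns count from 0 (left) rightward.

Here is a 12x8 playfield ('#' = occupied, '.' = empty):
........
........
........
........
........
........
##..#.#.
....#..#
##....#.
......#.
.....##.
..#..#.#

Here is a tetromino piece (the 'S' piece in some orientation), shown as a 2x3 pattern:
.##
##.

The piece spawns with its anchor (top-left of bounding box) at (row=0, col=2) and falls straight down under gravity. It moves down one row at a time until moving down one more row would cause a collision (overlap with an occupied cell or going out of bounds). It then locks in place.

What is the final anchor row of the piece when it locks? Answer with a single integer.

Answer: 5

Derivation:
Spawn at (row=0, col=2). Try each row:
  row 0: fits
  row 1: fits
  row 2: fits
  row 3: fits
  row 4: fits
  row 5: fits
  row 6: blocked -> lock at row 5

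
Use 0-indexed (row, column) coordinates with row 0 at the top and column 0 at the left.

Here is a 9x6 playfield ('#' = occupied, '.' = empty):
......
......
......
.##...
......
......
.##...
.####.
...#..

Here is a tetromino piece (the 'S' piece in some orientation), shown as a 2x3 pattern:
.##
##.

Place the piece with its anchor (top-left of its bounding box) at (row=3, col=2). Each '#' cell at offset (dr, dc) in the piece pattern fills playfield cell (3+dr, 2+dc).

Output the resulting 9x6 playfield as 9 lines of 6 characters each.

Answer: ......
......
......
.####.
..##..
......
.##...
.####.
...#..

Derivation:
Fill (3+0,2+1) = (3,3)
Fill (3+0,2+2) = (3,4)
Fill (3+1,2+0) = (4,2)
Fill (3+1,2+1) = (4,3)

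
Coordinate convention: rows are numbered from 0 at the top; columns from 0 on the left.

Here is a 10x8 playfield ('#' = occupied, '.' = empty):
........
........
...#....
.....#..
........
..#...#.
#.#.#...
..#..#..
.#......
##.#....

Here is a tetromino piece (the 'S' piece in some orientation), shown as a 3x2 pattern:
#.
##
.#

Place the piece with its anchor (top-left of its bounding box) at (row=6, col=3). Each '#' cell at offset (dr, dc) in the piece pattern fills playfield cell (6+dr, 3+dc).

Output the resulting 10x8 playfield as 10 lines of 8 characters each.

Fill (6+0,3+0) = (6,3)
Fill (6+1,3+0) = (7,3)
Fill (6+1,3+1) = (7,4)
Fill (6+2,3+1) = (8,4)

Answer: ........
........
...#....
.....#..
........
..#...#.
#.###...
..####..
.#..#...
##.#....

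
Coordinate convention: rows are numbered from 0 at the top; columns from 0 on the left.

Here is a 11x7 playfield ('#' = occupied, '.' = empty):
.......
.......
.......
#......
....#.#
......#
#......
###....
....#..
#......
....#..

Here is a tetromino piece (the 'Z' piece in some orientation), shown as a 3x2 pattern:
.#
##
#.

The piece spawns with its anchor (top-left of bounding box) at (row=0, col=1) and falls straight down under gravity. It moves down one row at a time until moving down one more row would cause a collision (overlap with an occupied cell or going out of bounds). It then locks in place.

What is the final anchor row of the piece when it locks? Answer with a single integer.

Answer: 4

Derivation:
Spawn at (row=0, col=1). Try each row:
  row 0: fits
  row 1: fits
  row 2: fits
  row 3: fits
  row 4: fits
  row 5: blocked -> lock at row 4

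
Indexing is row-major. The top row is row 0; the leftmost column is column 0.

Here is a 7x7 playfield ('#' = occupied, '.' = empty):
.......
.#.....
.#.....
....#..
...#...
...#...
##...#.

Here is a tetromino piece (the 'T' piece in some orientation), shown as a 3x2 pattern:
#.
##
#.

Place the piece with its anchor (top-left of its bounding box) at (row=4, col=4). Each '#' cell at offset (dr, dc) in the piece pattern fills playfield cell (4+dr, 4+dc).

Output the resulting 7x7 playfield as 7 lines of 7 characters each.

Answer: .......
.#.....
.#.....
....#..
...##..
...###.
##..##.

Derivation:
Fill (4+0,4+0) = (4,4)
Fill (4+1,4+0) = (5,4)
Fill (4+1,4+1) = (5,5)
Fill (4+2,4+0) = (6,4)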